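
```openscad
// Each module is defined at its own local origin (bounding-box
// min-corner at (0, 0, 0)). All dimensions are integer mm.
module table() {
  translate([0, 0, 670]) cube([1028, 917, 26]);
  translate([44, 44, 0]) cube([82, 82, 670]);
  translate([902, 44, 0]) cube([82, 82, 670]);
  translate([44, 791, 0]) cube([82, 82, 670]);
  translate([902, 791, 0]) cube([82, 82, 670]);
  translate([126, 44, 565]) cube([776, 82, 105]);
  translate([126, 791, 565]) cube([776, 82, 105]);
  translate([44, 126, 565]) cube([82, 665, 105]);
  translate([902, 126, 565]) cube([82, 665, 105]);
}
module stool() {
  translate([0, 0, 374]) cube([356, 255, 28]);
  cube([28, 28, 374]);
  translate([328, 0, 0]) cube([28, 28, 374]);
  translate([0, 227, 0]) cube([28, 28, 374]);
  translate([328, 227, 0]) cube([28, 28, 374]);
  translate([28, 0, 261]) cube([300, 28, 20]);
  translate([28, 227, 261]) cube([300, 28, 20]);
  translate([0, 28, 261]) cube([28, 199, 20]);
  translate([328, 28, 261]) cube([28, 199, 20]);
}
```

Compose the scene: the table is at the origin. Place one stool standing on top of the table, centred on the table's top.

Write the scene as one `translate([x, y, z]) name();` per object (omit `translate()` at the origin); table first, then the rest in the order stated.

table();
translate([336, 331, 696]) stool();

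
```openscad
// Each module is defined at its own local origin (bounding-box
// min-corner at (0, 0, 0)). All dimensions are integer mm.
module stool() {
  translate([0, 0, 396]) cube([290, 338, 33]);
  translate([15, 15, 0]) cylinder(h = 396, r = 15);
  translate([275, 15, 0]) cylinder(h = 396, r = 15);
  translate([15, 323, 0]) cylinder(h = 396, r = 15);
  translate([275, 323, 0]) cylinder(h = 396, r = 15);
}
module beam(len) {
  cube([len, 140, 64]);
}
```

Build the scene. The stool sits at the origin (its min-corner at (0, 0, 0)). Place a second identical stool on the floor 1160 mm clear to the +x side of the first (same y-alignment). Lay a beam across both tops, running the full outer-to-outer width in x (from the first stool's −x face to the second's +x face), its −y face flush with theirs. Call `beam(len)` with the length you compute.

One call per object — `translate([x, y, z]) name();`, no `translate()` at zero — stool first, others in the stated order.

stool();
translate([1450, 0, 0]) stool();
translate([0, 0, 429]) beam(1740);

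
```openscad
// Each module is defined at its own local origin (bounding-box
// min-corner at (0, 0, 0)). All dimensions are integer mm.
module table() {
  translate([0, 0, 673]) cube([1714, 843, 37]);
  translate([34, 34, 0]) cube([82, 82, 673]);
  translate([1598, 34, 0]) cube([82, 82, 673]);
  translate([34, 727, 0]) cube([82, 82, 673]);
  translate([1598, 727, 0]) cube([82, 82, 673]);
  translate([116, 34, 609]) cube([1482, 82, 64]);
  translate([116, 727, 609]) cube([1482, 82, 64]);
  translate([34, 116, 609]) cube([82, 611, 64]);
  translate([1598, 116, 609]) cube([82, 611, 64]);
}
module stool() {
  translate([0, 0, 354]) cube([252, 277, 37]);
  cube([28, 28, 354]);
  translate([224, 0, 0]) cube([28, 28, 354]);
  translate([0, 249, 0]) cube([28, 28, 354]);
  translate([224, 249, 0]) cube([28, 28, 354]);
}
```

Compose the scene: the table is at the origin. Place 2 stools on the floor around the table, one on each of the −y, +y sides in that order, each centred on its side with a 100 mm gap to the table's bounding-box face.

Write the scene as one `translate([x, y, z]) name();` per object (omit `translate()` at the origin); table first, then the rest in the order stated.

table();
translate([731, -377, 0]) stool();
translate([731, 943, 0]) stool();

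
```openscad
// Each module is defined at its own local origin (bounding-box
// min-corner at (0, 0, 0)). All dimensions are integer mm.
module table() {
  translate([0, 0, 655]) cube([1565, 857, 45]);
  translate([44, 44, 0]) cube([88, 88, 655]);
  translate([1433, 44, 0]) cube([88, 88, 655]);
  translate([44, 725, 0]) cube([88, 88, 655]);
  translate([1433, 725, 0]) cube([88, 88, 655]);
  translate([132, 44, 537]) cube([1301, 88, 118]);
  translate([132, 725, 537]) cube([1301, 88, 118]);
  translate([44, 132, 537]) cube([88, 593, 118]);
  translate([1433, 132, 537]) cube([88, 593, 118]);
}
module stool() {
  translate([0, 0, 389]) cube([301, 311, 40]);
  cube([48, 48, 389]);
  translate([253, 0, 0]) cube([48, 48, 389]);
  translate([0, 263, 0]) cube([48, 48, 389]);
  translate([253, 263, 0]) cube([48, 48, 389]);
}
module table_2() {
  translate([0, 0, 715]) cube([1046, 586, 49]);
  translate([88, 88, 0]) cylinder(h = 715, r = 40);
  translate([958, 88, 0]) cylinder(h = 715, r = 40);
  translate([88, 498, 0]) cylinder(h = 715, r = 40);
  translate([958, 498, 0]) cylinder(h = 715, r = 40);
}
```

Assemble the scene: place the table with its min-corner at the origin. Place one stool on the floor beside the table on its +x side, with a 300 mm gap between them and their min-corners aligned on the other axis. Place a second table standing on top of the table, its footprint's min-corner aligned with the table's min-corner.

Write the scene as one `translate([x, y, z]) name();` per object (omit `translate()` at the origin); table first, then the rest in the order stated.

table();
translate([1865, 0, 0]) stool();
translate([0, 0, 700]) table_2();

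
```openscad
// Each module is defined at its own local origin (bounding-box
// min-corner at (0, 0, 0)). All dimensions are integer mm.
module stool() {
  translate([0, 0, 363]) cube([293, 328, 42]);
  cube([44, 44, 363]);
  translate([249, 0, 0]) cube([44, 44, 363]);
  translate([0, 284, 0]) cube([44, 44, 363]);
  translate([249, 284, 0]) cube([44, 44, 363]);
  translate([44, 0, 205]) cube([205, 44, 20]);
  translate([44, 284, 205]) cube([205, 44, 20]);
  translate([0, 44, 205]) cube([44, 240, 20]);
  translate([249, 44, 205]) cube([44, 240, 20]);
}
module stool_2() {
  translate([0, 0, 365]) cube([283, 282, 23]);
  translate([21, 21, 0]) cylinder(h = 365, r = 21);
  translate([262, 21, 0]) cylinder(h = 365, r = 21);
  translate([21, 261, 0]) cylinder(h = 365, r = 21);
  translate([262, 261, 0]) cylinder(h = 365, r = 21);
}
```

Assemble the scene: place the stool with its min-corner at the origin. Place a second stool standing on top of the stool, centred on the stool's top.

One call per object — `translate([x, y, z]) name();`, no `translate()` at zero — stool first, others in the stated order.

stool();
translate([5, 23, 405]) stool_2();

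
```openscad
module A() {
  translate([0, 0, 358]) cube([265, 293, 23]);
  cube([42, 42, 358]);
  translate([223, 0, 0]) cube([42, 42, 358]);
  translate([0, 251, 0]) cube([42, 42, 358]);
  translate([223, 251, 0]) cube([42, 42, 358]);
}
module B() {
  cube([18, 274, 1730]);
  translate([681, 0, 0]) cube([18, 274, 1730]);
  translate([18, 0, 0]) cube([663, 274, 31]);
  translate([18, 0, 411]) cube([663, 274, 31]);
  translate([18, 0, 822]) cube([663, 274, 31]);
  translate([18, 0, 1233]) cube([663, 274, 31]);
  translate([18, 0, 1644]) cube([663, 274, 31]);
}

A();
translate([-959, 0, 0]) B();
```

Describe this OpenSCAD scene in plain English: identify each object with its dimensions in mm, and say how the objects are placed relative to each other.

A is a four-legged stool. The seat is 265×293 mm, 23 mm thick, top at z = 381 mm. It stands on four square legs, each 42×42 mm in cross-section, from z = 0 to the seat underside, each flush with a corner of the seat.

B is an open bookshelf. Two side panels, each 18 mm thick, 274 mm deep and 1730 mm tall, stand 699 mm apart (outside-to-outside). Between them sit 5 shelves, each 31 mm thick and 274 mm deep, spanning the full gap between the sides. The bottom shelf rests on the floor (its underside at z = 0) and the clear gap between one shelf's top and the next shelf's underside is 380 mm.

The bookshelf is on the floor beside the stool on its −x side.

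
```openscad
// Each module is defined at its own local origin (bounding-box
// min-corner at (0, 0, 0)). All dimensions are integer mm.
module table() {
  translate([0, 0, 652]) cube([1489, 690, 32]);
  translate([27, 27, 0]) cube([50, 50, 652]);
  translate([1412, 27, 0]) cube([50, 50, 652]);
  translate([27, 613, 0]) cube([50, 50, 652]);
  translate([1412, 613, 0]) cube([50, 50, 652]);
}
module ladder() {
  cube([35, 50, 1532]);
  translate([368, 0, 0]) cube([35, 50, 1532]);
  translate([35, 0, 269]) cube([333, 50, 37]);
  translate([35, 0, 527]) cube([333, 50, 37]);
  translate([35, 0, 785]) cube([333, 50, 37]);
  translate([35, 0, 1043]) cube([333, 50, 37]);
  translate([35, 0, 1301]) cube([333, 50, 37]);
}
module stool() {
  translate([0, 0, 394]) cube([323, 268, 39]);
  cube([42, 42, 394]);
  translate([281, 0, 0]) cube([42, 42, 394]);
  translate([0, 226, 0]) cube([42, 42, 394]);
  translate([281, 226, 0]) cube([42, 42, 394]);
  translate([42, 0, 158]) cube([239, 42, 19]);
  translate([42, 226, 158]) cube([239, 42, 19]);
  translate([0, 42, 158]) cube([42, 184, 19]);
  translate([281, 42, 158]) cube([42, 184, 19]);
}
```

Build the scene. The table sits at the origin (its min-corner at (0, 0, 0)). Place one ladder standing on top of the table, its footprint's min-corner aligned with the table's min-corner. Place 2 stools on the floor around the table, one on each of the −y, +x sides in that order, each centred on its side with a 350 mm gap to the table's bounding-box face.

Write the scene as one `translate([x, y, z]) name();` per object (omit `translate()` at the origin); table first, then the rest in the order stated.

table();
translate([0, 0, 684]) ladder();
translate([583, -618, 0]) stool();
translate([1839, 211, 0]) stool();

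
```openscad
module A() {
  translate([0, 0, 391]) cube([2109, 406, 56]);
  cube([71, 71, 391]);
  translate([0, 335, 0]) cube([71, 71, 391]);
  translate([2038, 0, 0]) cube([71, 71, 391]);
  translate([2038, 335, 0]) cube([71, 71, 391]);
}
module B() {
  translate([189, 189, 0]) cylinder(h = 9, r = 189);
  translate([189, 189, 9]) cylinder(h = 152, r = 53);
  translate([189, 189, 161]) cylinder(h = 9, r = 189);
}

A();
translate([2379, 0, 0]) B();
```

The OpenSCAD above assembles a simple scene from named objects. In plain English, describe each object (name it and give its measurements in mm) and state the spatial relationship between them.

A is a bench: a 2109×406 mm seat slab, 56 mm thick, top at z = 447 mm, on four 71×71 mm square legs flush with the seat corners and standing on z = 0.

B is a spool: two coaxial disc flanges of radius 189 mm and thickness 9 mm, joined by a core cylinder of radius 53 mm and height 152 mm. The lower flange rests on z = 0 and the three cylinders share a vertical axis.

The spool is on the floor beside the bench on its +x side.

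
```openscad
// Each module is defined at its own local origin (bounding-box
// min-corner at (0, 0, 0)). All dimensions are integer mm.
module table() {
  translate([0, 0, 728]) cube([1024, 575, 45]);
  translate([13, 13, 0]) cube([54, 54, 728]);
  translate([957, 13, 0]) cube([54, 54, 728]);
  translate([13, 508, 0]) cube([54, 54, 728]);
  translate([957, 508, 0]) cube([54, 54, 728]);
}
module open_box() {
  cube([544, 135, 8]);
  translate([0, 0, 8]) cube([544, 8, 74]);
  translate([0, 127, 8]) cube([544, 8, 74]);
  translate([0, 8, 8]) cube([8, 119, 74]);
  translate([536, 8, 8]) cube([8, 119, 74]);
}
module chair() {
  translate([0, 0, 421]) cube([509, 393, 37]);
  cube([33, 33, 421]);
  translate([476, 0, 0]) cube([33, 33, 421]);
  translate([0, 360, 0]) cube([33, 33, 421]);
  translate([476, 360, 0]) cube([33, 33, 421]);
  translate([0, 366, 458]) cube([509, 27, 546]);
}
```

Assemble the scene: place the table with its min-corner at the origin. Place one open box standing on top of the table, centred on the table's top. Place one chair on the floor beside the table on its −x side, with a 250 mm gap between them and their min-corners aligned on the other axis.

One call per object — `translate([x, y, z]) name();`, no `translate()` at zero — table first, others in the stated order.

table();
translate([240, 220, 773]) open_box();
translate([-759, 0, 0]) chair();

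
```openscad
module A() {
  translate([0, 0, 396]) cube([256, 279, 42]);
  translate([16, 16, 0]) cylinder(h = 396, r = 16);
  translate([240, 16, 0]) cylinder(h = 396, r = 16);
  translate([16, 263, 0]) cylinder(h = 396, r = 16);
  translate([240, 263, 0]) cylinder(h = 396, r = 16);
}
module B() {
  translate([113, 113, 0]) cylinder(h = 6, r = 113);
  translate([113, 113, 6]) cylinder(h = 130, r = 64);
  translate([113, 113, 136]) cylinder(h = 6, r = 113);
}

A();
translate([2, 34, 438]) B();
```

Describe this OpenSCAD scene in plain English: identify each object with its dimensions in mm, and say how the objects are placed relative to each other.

A is a four-legged stool. The seat is 256×279 mm, 42 mm thick, top at z = 438 mm. It stands on four round legs, each 32 mm in diameter, from z = 0 to the seat underside, each leg's axis is inset half a diameter from the nearest pair of seat edges (so the leg's bounding box is flush with the corner).

B is a spool: two coaxial disc flanges of radius 113 mm and thickness 6 mm, joined by a core cylinder of radius 64 mm and height 130 mm. The lower flange rests on z = 0 and the three cylinders share a vertical axis.

The spool is on top of the stool.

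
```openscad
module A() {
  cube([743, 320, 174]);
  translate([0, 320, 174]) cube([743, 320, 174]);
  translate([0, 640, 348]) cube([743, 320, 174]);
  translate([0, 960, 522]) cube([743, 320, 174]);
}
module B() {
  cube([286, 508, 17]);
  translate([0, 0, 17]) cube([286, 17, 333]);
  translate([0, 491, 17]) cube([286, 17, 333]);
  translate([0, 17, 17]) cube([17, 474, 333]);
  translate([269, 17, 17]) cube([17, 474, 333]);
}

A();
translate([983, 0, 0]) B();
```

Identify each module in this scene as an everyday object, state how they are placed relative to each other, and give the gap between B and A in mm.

A is a staircase. B is an open box. The open box is on the floor beside the staircase on its +x side. The gap between the open box and the staircase is 240 mm.

The open box's nearest face is 240 mm from the staircase's +x face.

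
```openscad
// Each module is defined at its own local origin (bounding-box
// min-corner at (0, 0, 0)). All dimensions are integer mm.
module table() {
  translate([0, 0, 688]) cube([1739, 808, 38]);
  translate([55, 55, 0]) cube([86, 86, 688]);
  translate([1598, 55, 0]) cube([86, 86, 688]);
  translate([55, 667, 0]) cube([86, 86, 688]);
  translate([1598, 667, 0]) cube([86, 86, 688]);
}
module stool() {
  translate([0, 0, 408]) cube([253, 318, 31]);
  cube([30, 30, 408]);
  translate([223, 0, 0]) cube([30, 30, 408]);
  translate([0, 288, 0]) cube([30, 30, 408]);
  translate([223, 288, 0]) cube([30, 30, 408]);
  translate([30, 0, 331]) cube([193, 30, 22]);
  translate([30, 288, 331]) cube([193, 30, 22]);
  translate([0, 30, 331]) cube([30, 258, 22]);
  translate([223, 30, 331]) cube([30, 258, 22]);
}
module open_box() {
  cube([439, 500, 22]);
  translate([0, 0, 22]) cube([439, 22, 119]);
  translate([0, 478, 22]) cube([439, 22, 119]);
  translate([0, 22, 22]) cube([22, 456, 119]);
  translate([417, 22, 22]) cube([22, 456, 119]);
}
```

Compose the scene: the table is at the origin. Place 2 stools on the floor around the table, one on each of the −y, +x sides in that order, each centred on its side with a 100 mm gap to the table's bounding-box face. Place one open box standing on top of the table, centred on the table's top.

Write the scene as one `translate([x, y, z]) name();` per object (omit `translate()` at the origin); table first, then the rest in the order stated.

table();
translate([743, -418, 0]) stool();
translate([1839, 245, 0]) stool();
translate([650, 154, 726]) open_box();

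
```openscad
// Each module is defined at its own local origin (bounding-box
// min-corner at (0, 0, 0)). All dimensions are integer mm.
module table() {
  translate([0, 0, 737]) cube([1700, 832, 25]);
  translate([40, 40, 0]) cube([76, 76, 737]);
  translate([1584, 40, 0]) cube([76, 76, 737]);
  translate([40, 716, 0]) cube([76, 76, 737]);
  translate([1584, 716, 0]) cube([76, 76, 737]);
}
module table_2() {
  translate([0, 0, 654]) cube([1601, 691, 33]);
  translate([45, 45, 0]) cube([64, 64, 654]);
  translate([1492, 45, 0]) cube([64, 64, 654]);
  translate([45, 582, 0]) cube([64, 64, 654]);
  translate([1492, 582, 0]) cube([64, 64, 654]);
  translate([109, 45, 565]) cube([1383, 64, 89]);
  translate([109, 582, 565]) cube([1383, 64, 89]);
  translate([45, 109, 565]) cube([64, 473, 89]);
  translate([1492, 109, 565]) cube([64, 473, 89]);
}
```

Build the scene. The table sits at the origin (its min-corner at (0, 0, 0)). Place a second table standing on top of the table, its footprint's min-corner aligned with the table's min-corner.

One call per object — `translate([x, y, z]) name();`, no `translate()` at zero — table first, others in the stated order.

table();
translate([0, 0, 762]) table_2();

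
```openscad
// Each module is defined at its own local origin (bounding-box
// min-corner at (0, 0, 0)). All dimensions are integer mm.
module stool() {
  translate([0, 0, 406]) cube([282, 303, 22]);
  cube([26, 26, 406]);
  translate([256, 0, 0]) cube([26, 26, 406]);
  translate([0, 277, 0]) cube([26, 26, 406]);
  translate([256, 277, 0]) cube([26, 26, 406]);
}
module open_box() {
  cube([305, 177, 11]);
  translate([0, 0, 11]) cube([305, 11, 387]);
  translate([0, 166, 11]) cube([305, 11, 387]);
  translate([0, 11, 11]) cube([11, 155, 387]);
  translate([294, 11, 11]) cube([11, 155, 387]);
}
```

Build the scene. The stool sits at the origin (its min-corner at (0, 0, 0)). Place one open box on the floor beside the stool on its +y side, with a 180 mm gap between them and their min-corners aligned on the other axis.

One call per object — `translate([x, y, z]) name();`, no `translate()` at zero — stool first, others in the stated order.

stool();
translate([0, 483, 0]) open_box();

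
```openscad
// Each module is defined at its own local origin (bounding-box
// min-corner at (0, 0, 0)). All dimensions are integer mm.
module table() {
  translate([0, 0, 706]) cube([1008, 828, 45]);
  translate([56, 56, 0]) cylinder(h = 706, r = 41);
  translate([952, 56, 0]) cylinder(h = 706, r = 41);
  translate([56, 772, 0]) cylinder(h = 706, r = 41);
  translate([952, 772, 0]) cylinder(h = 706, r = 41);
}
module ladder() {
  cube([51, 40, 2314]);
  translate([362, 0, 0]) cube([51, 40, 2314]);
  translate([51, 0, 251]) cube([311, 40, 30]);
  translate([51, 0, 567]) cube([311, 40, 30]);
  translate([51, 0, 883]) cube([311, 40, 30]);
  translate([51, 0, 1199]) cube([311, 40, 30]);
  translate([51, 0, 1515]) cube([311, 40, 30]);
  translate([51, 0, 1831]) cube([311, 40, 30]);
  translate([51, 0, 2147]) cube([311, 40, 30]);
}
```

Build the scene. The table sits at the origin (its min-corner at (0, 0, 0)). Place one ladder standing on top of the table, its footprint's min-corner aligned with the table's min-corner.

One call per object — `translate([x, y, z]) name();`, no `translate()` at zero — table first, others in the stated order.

table();
translate([0, 0, 751]) ladder();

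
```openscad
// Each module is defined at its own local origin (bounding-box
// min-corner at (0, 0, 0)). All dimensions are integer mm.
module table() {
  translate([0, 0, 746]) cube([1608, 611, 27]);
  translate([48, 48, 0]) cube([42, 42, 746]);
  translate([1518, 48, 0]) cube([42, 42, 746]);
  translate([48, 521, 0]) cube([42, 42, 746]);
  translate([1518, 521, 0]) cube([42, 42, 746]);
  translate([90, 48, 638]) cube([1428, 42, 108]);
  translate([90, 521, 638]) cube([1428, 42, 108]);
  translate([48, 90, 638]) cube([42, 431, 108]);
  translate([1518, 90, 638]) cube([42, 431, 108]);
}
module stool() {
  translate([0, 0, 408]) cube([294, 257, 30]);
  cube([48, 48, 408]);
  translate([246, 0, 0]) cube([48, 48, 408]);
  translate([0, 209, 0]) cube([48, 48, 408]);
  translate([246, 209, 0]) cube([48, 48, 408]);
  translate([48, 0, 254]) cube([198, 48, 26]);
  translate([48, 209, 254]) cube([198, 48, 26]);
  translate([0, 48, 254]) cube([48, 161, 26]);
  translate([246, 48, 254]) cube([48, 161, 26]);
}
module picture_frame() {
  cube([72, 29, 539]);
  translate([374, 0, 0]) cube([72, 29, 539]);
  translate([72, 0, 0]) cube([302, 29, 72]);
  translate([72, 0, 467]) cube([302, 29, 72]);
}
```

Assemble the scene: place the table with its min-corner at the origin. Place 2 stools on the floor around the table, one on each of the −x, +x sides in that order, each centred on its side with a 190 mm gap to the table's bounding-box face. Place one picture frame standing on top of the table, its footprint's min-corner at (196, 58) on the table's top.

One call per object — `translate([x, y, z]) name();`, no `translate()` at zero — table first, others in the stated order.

table();
translate([-484, 177, 0]) stool();
translate([1798, 177, 0]) stool();
translate([196, 58, 773]) picture_frame();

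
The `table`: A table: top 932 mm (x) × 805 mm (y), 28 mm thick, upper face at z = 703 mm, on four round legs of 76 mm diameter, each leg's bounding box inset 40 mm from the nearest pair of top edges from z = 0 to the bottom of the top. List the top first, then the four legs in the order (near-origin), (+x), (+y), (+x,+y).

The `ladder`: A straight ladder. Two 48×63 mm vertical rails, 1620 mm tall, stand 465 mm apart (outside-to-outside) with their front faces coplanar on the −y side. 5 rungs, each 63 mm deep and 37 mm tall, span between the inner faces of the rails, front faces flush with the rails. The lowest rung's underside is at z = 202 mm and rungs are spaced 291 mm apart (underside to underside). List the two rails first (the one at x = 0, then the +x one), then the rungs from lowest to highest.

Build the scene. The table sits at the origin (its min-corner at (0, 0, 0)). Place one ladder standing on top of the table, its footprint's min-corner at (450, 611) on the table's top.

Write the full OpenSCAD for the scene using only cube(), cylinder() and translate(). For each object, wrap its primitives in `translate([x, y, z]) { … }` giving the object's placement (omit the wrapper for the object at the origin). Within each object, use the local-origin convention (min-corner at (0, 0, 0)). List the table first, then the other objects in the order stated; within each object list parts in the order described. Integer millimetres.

translate([0, 0, 675]) cube([932, 805, 28]);
translate([78, 78, 0]) cylinder(h = 675, r = 38);
translate([854, 78, 0]) cylinder(h = 675, r = 38);
translate([78, 727, 0]) cylinder(h = 675, r = 38);
translate([854, 727, 0]) cylinder(h = 675, r = 38);
translate([450, 611, 703]) {
  cube([48, 63, 1620]);
  translate([417, 0, 0]) cube([48, 63, 1620]);
  translate([48, 0, 202]) cube([369, 63, 37]);
  translate([48, 0, 493]) cube([369, 63, 37]);
  translate([48, 0, 784]) cube([369, 63, 37]);
  translate([48, 0, 1075]) cube([369, 63, 37]);
  translate([48, 0, 1366]) cube([369, 63, 37]);
}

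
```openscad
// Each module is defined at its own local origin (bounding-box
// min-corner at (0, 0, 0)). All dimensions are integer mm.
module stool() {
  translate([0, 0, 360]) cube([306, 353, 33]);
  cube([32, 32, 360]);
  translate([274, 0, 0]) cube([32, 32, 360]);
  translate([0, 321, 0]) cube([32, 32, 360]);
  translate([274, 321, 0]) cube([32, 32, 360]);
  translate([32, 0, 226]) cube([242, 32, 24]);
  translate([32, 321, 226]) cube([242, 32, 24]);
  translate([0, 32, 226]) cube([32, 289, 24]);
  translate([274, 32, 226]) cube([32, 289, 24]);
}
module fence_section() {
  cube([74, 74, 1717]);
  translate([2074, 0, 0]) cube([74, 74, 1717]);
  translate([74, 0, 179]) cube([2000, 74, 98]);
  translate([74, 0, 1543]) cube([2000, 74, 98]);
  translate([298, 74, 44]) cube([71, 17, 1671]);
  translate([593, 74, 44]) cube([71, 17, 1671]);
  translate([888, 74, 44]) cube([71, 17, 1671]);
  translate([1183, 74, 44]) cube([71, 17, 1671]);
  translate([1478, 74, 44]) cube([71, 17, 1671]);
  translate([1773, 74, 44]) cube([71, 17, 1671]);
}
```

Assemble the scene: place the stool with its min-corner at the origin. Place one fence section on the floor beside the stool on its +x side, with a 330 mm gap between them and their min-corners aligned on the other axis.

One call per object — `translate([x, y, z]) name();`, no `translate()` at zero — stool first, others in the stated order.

stool();
translate([636, 0, 0]) fence_section();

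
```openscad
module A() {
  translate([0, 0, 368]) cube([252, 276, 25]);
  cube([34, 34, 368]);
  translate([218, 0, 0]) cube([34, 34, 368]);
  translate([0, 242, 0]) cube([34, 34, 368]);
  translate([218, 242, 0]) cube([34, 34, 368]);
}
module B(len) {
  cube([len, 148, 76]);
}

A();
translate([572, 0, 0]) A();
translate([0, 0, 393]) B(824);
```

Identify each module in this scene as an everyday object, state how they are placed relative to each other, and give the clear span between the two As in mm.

A is a stool. B is a beam. A beam spans the tops of two stools. The clear span between the two stools is 320 mm.

Second stool starts at x = 572; first ends at x = 252; clear span = 572 − 252 = 320 mm.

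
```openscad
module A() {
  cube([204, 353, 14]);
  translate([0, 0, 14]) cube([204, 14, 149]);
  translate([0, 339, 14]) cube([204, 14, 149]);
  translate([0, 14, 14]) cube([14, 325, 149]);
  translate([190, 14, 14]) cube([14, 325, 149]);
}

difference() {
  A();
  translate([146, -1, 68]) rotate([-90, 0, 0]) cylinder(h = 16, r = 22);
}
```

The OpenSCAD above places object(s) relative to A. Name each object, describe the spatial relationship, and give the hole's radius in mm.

A is an open box. The open box has a circular hole through its front wall. The hole's radius is 22 mm.

The subtracted cylinder has r = 22 mm.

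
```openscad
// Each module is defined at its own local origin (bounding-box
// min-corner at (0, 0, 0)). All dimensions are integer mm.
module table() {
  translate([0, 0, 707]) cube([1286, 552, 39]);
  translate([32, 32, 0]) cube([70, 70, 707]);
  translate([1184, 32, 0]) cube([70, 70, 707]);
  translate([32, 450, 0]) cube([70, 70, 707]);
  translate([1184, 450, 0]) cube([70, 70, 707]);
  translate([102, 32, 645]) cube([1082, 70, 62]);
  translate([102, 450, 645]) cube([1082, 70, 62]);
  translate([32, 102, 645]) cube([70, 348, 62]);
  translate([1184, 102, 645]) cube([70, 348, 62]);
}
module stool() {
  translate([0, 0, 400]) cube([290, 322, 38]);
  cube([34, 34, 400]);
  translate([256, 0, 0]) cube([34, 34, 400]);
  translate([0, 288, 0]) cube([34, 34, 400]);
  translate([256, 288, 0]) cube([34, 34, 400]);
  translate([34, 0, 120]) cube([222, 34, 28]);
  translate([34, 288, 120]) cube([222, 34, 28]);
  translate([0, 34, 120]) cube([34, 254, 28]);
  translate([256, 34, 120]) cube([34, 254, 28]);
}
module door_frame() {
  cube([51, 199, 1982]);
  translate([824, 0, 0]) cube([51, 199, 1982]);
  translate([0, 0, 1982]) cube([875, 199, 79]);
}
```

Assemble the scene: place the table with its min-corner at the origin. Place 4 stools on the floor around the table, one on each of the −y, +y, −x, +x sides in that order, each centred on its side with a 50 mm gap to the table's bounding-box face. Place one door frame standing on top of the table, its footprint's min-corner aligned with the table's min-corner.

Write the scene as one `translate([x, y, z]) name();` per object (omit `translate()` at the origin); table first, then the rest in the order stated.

table();
translate([498, -372, 0]) stool();
translate([498, 602, 0]) stool();
translate([-340, 115, 0]) stool();
translate([1336, 115, 0]) stool();
translate([0, 0, 746]) door_frame();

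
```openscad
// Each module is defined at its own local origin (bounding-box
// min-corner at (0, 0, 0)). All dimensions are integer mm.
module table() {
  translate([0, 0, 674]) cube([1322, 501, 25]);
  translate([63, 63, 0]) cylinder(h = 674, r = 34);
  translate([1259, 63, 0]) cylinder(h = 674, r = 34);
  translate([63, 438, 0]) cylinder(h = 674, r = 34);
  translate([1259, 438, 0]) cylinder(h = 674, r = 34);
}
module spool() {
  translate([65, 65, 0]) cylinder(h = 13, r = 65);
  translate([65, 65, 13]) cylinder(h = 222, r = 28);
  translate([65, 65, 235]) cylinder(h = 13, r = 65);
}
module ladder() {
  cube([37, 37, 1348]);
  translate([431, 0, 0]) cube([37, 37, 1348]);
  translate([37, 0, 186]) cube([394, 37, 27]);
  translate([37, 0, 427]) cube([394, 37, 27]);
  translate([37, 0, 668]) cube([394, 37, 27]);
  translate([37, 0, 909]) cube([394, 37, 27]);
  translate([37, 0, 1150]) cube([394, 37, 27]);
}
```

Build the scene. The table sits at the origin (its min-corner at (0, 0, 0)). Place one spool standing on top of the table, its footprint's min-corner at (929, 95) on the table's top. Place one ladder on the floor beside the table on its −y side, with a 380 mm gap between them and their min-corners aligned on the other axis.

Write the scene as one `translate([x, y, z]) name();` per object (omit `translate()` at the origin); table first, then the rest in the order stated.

table();
translate([929, 95, 699]) spool();
translate([0, -417, 0]) ladder();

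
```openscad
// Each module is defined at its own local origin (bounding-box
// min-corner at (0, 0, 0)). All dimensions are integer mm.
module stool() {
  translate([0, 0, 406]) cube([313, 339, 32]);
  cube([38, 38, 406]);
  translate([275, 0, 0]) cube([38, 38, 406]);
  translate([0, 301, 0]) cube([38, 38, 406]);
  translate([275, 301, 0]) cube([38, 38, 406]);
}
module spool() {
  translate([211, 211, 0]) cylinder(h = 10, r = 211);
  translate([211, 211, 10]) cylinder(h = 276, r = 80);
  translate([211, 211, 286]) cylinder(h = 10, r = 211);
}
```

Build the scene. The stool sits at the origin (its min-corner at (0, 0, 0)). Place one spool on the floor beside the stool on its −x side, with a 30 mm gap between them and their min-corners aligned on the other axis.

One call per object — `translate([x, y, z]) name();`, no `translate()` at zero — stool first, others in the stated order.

stool();
translate([-452, 0, 0]) spool();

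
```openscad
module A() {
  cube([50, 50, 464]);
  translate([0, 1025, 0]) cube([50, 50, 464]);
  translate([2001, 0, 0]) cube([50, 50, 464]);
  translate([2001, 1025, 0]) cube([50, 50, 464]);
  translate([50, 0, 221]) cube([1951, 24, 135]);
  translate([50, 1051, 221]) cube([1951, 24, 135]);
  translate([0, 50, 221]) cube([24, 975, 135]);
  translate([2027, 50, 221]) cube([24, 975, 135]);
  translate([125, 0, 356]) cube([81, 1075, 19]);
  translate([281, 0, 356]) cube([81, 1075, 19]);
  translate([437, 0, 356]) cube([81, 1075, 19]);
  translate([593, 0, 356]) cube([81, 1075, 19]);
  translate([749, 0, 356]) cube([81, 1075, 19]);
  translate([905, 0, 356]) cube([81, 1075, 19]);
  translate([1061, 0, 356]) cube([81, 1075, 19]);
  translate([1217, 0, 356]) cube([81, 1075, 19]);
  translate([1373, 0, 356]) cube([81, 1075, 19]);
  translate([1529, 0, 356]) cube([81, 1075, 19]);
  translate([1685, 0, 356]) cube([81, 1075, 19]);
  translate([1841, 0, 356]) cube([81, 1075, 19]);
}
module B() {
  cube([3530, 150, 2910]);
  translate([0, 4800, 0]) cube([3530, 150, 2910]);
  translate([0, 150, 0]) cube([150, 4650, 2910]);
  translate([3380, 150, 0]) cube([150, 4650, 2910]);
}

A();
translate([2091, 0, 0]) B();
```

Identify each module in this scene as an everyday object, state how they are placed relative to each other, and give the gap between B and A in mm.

A is a bed frame. B is a house frame. The house frame is on the floor beside the bed frame on its +x side. The gap between the house frame and the bed frame is 40 mm.

The house frame's nearest face is 40 mm from the bed frame's +x face.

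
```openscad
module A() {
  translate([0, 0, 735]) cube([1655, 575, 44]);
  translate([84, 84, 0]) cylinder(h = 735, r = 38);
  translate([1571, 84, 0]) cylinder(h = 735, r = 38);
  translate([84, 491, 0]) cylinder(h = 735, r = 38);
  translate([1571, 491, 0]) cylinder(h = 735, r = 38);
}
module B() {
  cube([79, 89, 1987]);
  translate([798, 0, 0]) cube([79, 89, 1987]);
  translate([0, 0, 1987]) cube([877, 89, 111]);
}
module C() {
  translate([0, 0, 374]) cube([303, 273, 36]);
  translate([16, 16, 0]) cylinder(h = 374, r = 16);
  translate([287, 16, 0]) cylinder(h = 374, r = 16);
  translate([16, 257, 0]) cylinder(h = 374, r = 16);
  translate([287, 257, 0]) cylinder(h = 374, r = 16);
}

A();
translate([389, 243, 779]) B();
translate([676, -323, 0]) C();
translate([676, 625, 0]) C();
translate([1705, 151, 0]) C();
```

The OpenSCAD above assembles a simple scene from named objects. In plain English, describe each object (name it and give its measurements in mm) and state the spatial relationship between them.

A is a table with a 1655×575 mm rectangular top, 44 mm thick, top surface at z = 779 mm, supported by four round legs of 76 mm diameter, each leg's bounding box inset 46 mm from the nearest pair of top edges, running from the floor.

B is a door frame. The clear opening is 719 mm wide and 1987 mm high. Two 79 mm wide jambs, 89 mm deep, stand either side of the opening from the floor to the top of the opening. A 111 mm thick head sits across the top of both jambs, spanning the full outside width of the frame.

C is a four-legged stool. The seat is 303×273 mm, 36 mm thick, top at z = 410 mm. It stands on four round legs, each 32 mm in diameter, from z = 0 to the seat underside, each leg's axis is inset half a diameter from the nearest pair of seat edges (so the leg's bounding box is flush with the corner).

The door frame is on top of the table, centred. Three stools sit around the table at the −y, +y, +x sides.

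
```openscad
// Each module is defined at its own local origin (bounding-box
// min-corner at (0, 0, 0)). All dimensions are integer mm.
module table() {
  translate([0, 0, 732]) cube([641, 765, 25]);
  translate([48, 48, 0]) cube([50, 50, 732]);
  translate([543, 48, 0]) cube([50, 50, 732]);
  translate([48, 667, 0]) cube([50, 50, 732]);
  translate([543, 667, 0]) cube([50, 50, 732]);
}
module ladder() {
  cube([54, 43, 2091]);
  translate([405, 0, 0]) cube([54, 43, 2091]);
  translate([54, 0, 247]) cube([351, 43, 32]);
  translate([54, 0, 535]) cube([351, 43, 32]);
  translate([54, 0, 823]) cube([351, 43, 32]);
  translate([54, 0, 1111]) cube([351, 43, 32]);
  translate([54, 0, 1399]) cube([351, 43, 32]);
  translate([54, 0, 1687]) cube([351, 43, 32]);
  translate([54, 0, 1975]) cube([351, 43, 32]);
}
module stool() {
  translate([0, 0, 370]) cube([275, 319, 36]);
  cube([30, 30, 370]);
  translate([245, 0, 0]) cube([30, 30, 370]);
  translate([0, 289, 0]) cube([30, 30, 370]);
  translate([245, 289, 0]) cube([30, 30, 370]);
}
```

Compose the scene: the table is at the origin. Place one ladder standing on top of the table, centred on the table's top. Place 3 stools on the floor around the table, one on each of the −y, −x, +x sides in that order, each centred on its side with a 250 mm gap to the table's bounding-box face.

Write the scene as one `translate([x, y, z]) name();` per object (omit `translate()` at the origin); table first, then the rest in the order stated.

table();
translate([91, 361, 757]) ladder();
translate([183, -569, 0]) stool();
translate([-525, 223, 0]) stool();
translate([891, 223, 0]) stool();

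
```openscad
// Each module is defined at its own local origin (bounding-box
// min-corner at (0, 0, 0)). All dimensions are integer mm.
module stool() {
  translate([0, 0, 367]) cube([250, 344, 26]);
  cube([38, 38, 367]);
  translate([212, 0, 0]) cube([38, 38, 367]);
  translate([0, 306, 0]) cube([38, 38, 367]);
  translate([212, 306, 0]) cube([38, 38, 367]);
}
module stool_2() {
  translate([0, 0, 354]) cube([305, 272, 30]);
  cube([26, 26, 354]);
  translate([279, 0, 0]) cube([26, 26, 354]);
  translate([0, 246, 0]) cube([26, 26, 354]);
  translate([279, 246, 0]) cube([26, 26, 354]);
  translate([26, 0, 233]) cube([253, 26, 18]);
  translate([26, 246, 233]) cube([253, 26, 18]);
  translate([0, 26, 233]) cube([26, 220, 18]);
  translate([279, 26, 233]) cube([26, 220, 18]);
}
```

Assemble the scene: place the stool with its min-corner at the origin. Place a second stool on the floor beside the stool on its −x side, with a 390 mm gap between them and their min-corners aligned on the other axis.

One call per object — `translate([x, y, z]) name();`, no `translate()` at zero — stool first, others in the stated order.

stool();
translate([-695, 0, 0]) stool_2();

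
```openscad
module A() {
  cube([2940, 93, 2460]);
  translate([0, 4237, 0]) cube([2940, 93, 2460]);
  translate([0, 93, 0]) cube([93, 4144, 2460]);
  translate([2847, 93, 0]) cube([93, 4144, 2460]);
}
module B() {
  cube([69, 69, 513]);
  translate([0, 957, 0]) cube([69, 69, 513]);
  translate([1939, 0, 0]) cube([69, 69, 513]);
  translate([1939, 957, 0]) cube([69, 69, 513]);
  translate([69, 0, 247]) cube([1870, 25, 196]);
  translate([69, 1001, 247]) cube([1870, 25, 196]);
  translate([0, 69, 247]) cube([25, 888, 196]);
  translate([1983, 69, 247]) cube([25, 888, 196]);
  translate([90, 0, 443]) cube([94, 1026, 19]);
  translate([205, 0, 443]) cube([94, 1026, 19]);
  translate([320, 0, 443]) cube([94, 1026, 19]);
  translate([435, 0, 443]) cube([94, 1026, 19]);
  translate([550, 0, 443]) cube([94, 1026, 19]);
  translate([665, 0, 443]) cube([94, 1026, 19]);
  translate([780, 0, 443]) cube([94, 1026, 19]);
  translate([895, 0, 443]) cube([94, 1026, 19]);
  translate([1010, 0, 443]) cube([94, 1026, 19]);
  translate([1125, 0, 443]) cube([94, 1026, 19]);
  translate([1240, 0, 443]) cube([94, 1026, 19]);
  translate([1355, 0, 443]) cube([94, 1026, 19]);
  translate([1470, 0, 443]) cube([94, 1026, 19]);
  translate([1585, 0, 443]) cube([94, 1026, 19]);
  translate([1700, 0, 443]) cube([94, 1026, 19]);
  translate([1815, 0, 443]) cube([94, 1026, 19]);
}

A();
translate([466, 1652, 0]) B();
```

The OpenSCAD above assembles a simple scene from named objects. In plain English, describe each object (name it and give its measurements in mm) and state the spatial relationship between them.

A is the wall frame of a small rectangular building: four walls, each 2460 mm tall and 93 mm thick, enclosing a footprint 2940 mm (x) by 4330 mm (y) outside-to-outside, with no floor or roof. The front and back walls (the −y and +y sides) span the full width; the two side walls fit between them.

B is a bed frame 2008 mm long (x) by 1026 mm wide (y). Four 69×69 mm corner posts, 513 mm tall, at the corners of the footprint. Four rails of 25 mm thickness and 196 mm height run between adjacent posts with their undersides at z = 247 mm, their outer faces flush with the outside of the frame (the two x-running rails run between the posts' inner faces; the two y-running rails run between the posts' inner faces). 16 slats, each 94 mm wide (x) and 19 mm thick, lie across the top of the two x-running rails, running the full 1026 mm width of the frame in y; the slats are evenly spaced along x between the inner faces of the end posts with equal gaps (rounded down to the nearest mm) at the −x end and between each pair — any rounding remainder accumulates at the +x end.

The bed frame sits inside the house frame, centred.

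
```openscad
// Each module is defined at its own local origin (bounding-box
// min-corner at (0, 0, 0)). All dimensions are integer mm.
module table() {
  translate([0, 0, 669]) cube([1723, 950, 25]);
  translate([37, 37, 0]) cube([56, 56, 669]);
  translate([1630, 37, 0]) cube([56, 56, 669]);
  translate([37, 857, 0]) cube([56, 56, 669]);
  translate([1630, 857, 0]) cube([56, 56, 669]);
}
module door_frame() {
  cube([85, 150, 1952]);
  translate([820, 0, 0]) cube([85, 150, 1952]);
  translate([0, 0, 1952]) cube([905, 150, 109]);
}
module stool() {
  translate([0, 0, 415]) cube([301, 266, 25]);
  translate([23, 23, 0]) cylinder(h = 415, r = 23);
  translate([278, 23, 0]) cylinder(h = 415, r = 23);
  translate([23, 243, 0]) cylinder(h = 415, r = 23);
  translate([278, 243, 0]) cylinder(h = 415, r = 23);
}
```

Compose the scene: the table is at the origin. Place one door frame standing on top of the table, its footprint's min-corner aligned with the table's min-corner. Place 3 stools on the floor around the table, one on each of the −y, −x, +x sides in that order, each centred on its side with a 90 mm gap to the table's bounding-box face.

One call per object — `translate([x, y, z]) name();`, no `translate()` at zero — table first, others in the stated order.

table();
translate([0, 0, 694]) door_frame();
translate([711, -356, 0]) stool();
translate([-391, 342, 0]) stool();
translate([1813, 342, 0]) stool();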